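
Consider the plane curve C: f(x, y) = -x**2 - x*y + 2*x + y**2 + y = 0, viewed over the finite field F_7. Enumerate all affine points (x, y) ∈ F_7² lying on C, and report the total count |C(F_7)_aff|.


Affine F_7-points: {(0, 0), (0, 6), (2, 0), (2, 1), (3, 3), (3, 6), (6, 1), (6, 4)}; count = 8.

For each of the 49 pairs (x, y) ∈ F_7², evaluate f(x, y) mod 7. Record the zeros.
  x = 0: [0↦0, 1↦2, 2↦6, 3↦5, 4↦6, 5↦2, 6↦0]  zeros at y ∈ {0, 6}
  x = 1: [0↦1, 1↦2, 2↦5, 3↦3, 4↦3, 5↦5, 6↦2]  zeros at y ∈ ∅
  x = 2: [0↦0, 1↦0, 2↦2, 3↦6, 4↦5, 5↦6, 6↦2]  zeros at y ∈ {0, 1}
  x = 3: [0↦4, 1↦3, 2↦4, 3↦0, 4↦5, 5↦5, 6↦0]  zeros at y ∈ {3, 6}
  x = 4: [0↦6, 1↦4, 2↦4, 3↦6, 4↦3, 5↦2, 6↦3]  zeros at y ∈ ∅
  x = 5: [0↦6, 1↦3, 2↦2, 3↦3, 4↦6, 5↦4, 6↦4]  zeros at y ∈ ∅
  x = 6: [0↦4, 1↦0, 2↦5, 3↦5, 4↦0, 5↦4, 6↦3]  zeros at y ∈ {1, 4}
Collecting zeros: affine points = {(0, 0), (0, 6), (2, 0), (2, 1), (3, 3), (3, 6), (6, 1), (6, 4)}.
Total count |C(F_7)_aff| = 8.


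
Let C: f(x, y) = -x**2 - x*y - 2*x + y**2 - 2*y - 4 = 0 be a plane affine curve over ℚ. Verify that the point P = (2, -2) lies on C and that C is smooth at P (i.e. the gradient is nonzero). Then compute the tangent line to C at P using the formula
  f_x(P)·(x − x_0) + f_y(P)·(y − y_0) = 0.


Tangent line at P: -4*x - 8*y - 8 = 0.

Step 1: f(2, -2) = 0, so P lies on C.
Step 2: partial derivatives
  f_x(x, y) = -2*x - y - 2, f_y(x, y) = -x + 2*y - 2.
  f_x(P) = -4, f_y(P) = -8 (gradient nonzero, so P is smooth).
Step 3: tangent line at P: -4·(x − 2) + -8·(y − -2) = 0.
Expanding: -4*x - 8*y - 8 = 0.


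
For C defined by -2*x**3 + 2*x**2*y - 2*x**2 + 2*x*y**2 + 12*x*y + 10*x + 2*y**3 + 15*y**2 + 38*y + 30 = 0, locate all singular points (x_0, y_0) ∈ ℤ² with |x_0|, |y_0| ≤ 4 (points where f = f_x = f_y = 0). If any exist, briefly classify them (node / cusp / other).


Singular points: {(-1, -2)}; classification: cusp.

Compute partial derivatives:
  f_x = -6*x**2 + 4*x*y - 4*x + 2*y**2 + 12*y + 10.
  f_y = 2*x**2 + 4*x*y + 12*x + 6*y**2 + 30*y + 38.
Scan x_0 ∈ {−4, ..., 4}. For each x_0, f_y(x_0, y) is a polynomial in y; find its integer roots y ∈ {−4, ..., 4}, then test f_x and f at those candidates.
  x = -4: f_y(-4, y) = 6*y**2 + 14*y + 22; no integer root y with |y| ≤ 4.
  x = -3: f_y(-3, y) = 6*y**2 + 18*y + 20; no integer root y with |y| ≤ 4.
  x = -2: f_y(-2, y) = 6*y**2 + 22*y + 22; no integer root y with |y| ≤ 4.
  x = -1: f_y(-1, y) = 6*y**2 + 26*y + 28; vanishes at y ∈ {-2}. (-1, -2): f_x = 0, f = 0 — SINGULAR.
  x = 0: f_y(0, y) = 6*y**2 + 30*y + 38; no integer root y with |y| ≤ 4.
  x = 1: f_y(1, y) = 6*y**2 + 34*y + 52; no integer root y with |y| ≤ 4.
  x = 2: f_y(2, y) = 6*y**2 + 38*y + 70; no integer root y with |y| ≤ 4.
  x = 3: f_y(3, y) = 6*y**2 + 42*y + 92; no integer root y with |y| ≤ 4.
  x = 4: f_y(4, y) = 6*y**2 + 46*y + 118; no integer root y with |y| ≤ 4.
Only singular point on the grid: (-1, -2).
Classify: substitute x = -1 + u, y = -2 + v and expand: f = -2*u**3 + 2*u**2*v + 2*u*v**2 + 2*v**3 + v**2.
No constant or linear terms (consistent with a singular point). Quadratic part: v**2. Cubic part: -2*u**3 + 2*u**2*v + 2*u*v**2 + 2*v**3.
The quadratic part v**2 is a perfect square, so there is a single (double) tangent line v = 0, i.e. y = -2. Restricting the cubic part to that line (v = 0) leaves -2*u**3 ≠ 0, so f is not divisible by v and the branch is v² ≈ 2*u**3 to lowest order — this is a cusp.
Classification: cusp.


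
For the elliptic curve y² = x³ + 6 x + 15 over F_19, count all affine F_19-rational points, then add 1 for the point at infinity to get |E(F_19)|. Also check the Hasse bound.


Affine points = {(2, 4), (2, 15), (6, 1), (6, 18), (7, 1), (7, 18), (8, 9), (8, 10), (9, 0), (10, 7), (10, 12), (11, 5), (11, 14)}; affine count = 13; |E(F_19)| = 14.

Discriminant check: Δ ∝ 4a³ + 27b² = 4·6³ + 27·15² = 4·216 + 27·225 ≡ 4 (mod 19). Nonzero ⇒ E is nonsingular.
For each x ∈ F_19, compute rhs = x³ + 6·x + 15 mod 19, then count y ∈ F_19 with y² ≡ rhs.
  x = 0: rhs = 15, matching y values: none (0 points).
  x = 1: rhs = 3, matching y values: none (0 points).
  x = 2: rhs = 16, matching y values: 4, 15 (2 points).
  x = 3: rhs = 3, matching y values: none (0 points).
  x = 4: rhs = 8, matching y values: none (0 points).
  x = 5: rhs = 18, matching y values: none (0 points).
  x = 6: rhs = 1, matching y values: 1, 18 (2 points).
  x = 7: rhs = 1, matching y values: 1, 18 (2 points).
  x = 8: rhs = 5, matching y values: 9, 10 (2 points).
  x = 9: rhs = 0, matching y values: 0 (1 points).
  x = 10: rhs = 11, matching y values: 7, 12 (2 points).
  x = 11: rhs = 6, matching y values: 5, 14 (2 points).
  x = 12: rhs = 10, matching y values: none (0 points).
  x = 13: rhs = 10, matching y values: none (0 points).
  x = 14: rhs = 12, matching y values: none (0 points).
  x = 15: rhs = 3, matching y values: none (0 points).
  x = 16: rhs = 8, matching y values: none (0 points).
  x = 17: rhs = 14, matching y values: none (0 points).
  x = 18: rhs = 8, matching y values: none (0 points).
Total affine count: 13.
Full point count |E(F_19)| = 13 + 1 = 14.
Hasse bound: |14 − (19+1)| = |-6| = 6 ≤ 2√19 ≈ 8.7178 ✓.


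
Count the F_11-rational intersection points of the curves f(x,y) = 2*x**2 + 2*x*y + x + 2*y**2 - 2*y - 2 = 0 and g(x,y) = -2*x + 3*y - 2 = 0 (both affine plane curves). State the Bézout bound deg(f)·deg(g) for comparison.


Common zeros: {(0, 8), (6, 1)}; count = 2; Bézout bound = 2.

deg(f) = 2, deg(g) = 1, so Bézout bound = 2.
Scan x ∈ F_11. For each x, list the y ∈ F_11 with f(x, y) ≡ 0 and those with g(x, y) ≡ 0 (mod 11); the common zeros in that column are the intersection.
  x = 0: f ≡ 0 at y ∈ {4, 8}; g ≡ 0 at y ∈ {8}; common: {8}.
  x = 1: f ≡ 0 at y ∈ {4, 7}; g ≡ 0 at y ∈ {5}; common: ∅.
  x = 2: f ≡ 0 at y ∈ ∅; g ≡ 0 at y ∈ {2}; common: ∅.
  x = 3: f ≡ 0 at y ∈ ∅; g ≡ 0 at y ∈ {10}; common: ∅.
  x = 4: f ≡ 0 at y ∈ ∅; g ≡ 0 at y ∈ {7}; common: ∅.
  x = 5: f ≡ 0 at y ∈ {2, 5}; g ≡ 0 at y ∈ {4}; common: ∅.
  x = 6: f ≡ 0 at y ∈ {1, 5}; g ≡ 0 at y ∈ {1}; common: {1}.
  x = 7: f ≡ 0 at y ∈ ∅; g ≡ 0 at y ∈ {9}; common: ∅.
  x = 8: f ≡ 0 at y ∈ {7, 8}; g ≡ 0 at y ∈ {6}; common: ∅.
  x = 9: f ≡ 0 at y ∈ {1, 2}; g ≡ 0 at y ∈ {3}; common: ∅.
  x = 10: f ≡ 0 at y ∈ ∅; g ≡ 0 at y ∈ {0}; common: ∅.
Collecting: common zeros = {(0, 8), (6, 1)}, so the count is 2.
Comparison with the Bézout bound: 2 ≤ 2 = deg(f)·deg(g), as expected for curves with no common component (the bound is attained).


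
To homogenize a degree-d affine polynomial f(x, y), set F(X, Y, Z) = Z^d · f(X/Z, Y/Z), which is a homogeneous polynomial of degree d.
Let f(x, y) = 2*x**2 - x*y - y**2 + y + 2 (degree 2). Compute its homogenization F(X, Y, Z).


F(X, Y, Z) = 2*X**2 - X*Y - Y**2 + Y*Z + 2*Z**2

deg(f) = 2.
Substitute x = X/Z, y = Y/Z into f, then multiply by Z^2.
  monomial 2·x^2·y^0 ↦ 2·X^2·Y^0·Z^0.
  monomial -1·x^1·y^1 ↦ -1·X^1·Y^1·Z^0.
  monomial -1·x^0·y^2 ↦ -1·X^0·Y^2·Z^0.
  monomial 1·x^0·y^1 ↦ 1·X^0·Y^1·Z^1.
  monomial 2·x^0·y^0 ↦ 2·X^0·Y^0·Z^2.
Collecting: F(X, Y, Z) = 2*X**2 - X*Y - Y**2 + Y*Z + 2*Z**2.


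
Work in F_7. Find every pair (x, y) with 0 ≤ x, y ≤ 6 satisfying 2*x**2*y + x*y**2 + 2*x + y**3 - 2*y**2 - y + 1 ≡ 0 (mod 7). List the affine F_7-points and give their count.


Affine F_7-points: {(0, 3), (1, 6), (3, 0), (4, 3), (4, 6)}; count = 5.

For each of the 49 pairs (x, y) ∈ F_7², evaluate f(x, y) mod 7. Record the zeros.
  x = 0: [0↦1, 1↦6, 2↦6, 3↦0, 4↦1, 5↦1, 6↦6]  zeros at y ∈ {3}
  x = 1: [0↦3, 1↦4, 2↦2, 3↦3, 4↦6, 5↦3, 6↦0]  zeros at y ∈ {6}
  x = 2: [0↦5, 1↦6, 2↦6, 3↦4, 4↦6, 5↦4, 6↦4]  zeros at y ∈ ∅
  x = 3: [0↦0, 1↦5, 2↦4, 3↦3, 4↦1, 5↦4, 6↦4]  zeros at y ∈ {0}
  x = 4: [0↦2, 1↦1, 2↦3, 3↦0, 4↦5, 5↦3, 6↦0]  zeros at y ∈ {3, 6}
  x = 5: [0↦4, 1↦1, 2↦3, 3↦2, 4↦4, 5↦1, 6↦6]  zeros at y ∈ ∅
  x = 6: [0↦6, 1↦5, 2↦4, 3↦2, 4↦5, 5↦5, 6↦1]  zeros at y ∈ ∅
Collecting zeros: affine points = {(0, 3), (1, 6), (3, 0), (4, 3), (4, 6)}.
Total count |C(F_7)_aff| = 5.


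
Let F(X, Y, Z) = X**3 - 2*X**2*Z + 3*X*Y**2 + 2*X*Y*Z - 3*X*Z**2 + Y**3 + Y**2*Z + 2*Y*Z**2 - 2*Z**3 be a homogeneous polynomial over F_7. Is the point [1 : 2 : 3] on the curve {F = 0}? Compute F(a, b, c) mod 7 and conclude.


F(1,2,3) ≡ 1 (mod 7); P is NOT on the curve.

Evaluate F(1, 2, 3) term-by-term (mod 7).
  X**3 ↦ 1·1·1·1 = 1
  -2*X**2*Z ↦ -2·1·1·3 = -6
  3*X*Y**2 ↦ 3·1·4·1 = 12
  2*X*Y*Z ↦ 2·1·2·3 = 12
  -3*X*Z**2 ↦ -3·1·1·9 = -27
  Y**3 ↦ 1·1·8·1 = 8
  Y**2*Z ↦ 1·1·4·3 = 12
  2*Y*Z**2 ↦ 2·1·2·9 = 36
  -2*Z**3 ↦ -2·1·1·27 = -54
Sum: F(1, 2, 3) = (1) + (-6) + (12) + (12) + (-27) + (8) + (12) + (36) + (-54) = -6.
Reducing mod 7: -6 ≡ 1 (mod 7).
Since F(a, b, c) ≡ 1 ≠ 0 (mod 7), P does NOT lie on the curve.


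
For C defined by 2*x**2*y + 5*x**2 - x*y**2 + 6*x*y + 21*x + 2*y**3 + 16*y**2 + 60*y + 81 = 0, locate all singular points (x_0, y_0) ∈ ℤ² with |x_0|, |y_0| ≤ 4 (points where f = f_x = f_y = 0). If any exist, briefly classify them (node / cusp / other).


Singular points: {(-3, -3)}; classification: node.

Compute partial derivatives:
  f_x = 4*x*y + 10*x - y**2 + 6*y + 21.
  f_y = 2*x**2 - 2*x*y + 6*x + 6*y**2 + 32*y + 60.
Scan x_0 ∈ {−4, ..., 4}. For each x_0, f_y(x_0, y) is a polynomial in y; find its integer roots y ∈ {−4, ..., 4}, then test f_x and f at those candidates.
  x = -4: f_y(-4, y) = 6*y**2 + 40*y + 68; no integer root y with |y| ≤ 4.
  x = -3: f_y(-3, y) = 6*y**2 + 38*y + 60; vanishes at y ∈ {-3}. (-3, -3): f_x = 0, f = 0 — SINGULAR.
  x = -2: f_y(-2, y) = 6*y**2 + 36*y + 56; no integer root y with |y| ≤ 4.
  x = -1: f_y(-1, y) = 6*y**2 + 34*y + 56; no integer root y with |y| ≤ 4.
  x = 0: f_y(0, y) = 6*y**2 + 32*y + 60; no integer root y with |y| ≤ 4.
  x = 1: f_y(1, y) = 6*y**2 + 30*y + 68; no integer root y with |y| ≤ 4.
  x = 2: f_y(2, y) = 6*y**2 + 28*y + 80; no integer root y with |y| ≤ 4.
  x = 3: f_y(3, y) = 6*y**2 + 26*y + 96; no integer root y with |y| ≤ 4.
  x = 4: f_y(4, y) = 6*y**2 + 24*y + 116; no integer root y with |y| ≤ 4.
Only singular point on the grid: (-3, -3).
Classify: substitute x = -3 + u, y = -3 + v and expand: f = 2*u**2*v - u**2 - u*v**2 + 2*v**3 + v**2.
No constant or linear terms (consistent with a singular point). Quadratic part: -u**2 + v**2. Cubic part: 2*u**2*v - u*v**2 + 2*v**3.
The quadratic part v**2 - u**2 = (v − u)(v + u) splits into two distinct linear factors, so there are two distinct tangent lines y − -3 = ±(x − -3) — this is a node (ordinary double point).
Classification: node.


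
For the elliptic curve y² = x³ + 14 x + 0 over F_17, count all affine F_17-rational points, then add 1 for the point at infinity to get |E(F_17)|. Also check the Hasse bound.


Affine points = {(0, 0), (1, 7), (1, 10), (2, 6), (2, 11), (3, 1), (3, 16), (4, 1), (4, 16), (5, 5), (5, 12), (7, 4), (7, 13), (10, 1), (10, 16), (12, 3), (12, 14), (13, 4), (13, 13), (14, 4), (14, 13), (15, 7), (15, 10), (16, 6), (16, 11)}; affine count = 25; |E(F_17)| = 26.

Discriminant check: Δ ∝ 4a³ + 27b² = 4·14³ + 27·0² = 4·2744 + 27·0 ≡ 11 (mod 17). Nonzero ⇒ E is nonsingular.
For each x ∈ F_17, compute rhs = x³ + 14·x + 0 mod 17, then count y ∈ F_17 with y² ≡ rhs.
  x = 0: rhs = 0, matching y values: 0 (1 points).
  x = 1: rhs = 15, matching y values: 7, 10 (2 points).
  x = 2: rhs = 2, matching y values: 6, 11 (2 points).
  x = 3: rhs = 1, matching y values: 1, 16 (2 points).
  x = 4: rhs = 1, matching y values: 1, 16 (2 points).
  x = 5: rhs = 8, matching y values: 5, 12 (2 points).
  x = 6: rhs = 11, matching y values: none (0 points).
  x = 7: rhs = 16, matching y values: 4, 13 (2 points).
  x = 8: rhs = 12, matching y values: none (0 points).
  x = 9: rhs = 5, matching y values: none (0 points).
  x = 10: rhs = 1, matching y values: 1, 16 (2 points).
  x = 11: rhs = 6, matching y values: none (0 points).
  x = 12: rhs = 9, matching y values: 3, 14 (2 points).
  x = 13: rhs = 16, matching y values: 4, 13 (2 points).
  x = 14: rhs = 16, matching y values: 4, 13 (2 points).
  x = 15: rhs = 15, matching y values: 7, 10 (2 points).
  x = 16: rhs = 2, matching y values: 6, 11 (2 points).
Total affine count: 25.
Full point count |E(F_17)| = 25 + 1 = 26.
Hasse bound: |26 − (17+1)| = |8| = 8 ≤ 2√17 ≈ 8.2462 ✓.


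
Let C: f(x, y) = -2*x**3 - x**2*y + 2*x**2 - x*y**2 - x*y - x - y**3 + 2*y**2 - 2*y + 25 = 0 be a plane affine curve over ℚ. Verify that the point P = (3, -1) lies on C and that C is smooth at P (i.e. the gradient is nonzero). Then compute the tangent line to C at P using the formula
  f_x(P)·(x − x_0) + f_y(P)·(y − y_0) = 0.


Tangent line at P: -37*x - 15*y + 96 = 0.

Step 1: f(3, -1) = 0, so P lies on C.
Step 2: partial derivatives
  f_x(x, y) = -6*x**2 - 2*x*y + 4*x - y**2 - y - 1, f_y(x, y) = -x**2 - 2*x*y - x - 3*y**2 + 4*y - 2.
  f_x(P) = -37, f_y(P) = -15 (gradient nonzero, so P is smooth).
Step 3: tangent line at P: -37·(x − 3) + -15·(y − -1) = 0.
Expanding: -37*x - 15*y + 96 = 0.


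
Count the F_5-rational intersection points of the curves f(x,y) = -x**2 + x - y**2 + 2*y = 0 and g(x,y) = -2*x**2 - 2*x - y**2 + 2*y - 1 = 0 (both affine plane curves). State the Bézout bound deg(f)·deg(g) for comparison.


Common zeros: {(1, 0), (1, 2)}; count = 2; Bézout bound = 4.

deg(f) = 2, deg(g) = 2, so Bézout bound = 4.
Scan x ∈ F_5. For each x, list the y ∈ F_5 with f(x, y) ≡ 0 and those with g(x, y) ≡ 0 (mod 5); the common zeros in that column are the intersection.
  x = 0: f ≡ 0 at y ∈ {0, 2}; g ≡ 0 at y ∈ {1}; common: ∅.
  x = 1: f ≡ 0 at y ∈ {0, 2}; g ≡ 0 at y ∈ {0, 2}; common: {0, 2}.
  x = 2: f ≡ 0 at y ∈ {3, 4}; g ≡ 0 at y ∈ ∅; common: ∅.
  x = 3: f ≡ 0 at y ∈ {1}; g ≡ 0 at y ∈ {0, 2}; common: ∅.
  x = 4: f ≡ 0 at y ∈ {3, 4}; g ≡ 0 at y ∈ {1}; common: ∅.
Collecting: common zeros = {(1, 0), (1, 2)}, so the count is 2.
Comparison with the Bézout bound: 2 ≤ 4 = deg(f)·deg(g), as expected for curves with no common component (the affine F_5-count falls short of the bound because intersections may lie at infinity, over extension fields, or carry multiplicity).


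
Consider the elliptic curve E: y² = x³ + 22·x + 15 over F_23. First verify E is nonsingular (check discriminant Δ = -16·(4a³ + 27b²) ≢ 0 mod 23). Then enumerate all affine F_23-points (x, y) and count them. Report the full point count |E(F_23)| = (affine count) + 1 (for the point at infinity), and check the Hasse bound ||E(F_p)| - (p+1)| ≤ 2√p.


Affine points = {(3, 4), (3, 19), (4, 11), (4, 12), (6, 8), (6, 15), (7, 11), (7, 12), (8, 6), (8, 17), (10, 4), (10, 19), (11, 1), (11, 22), (12, 11), (12, 12), (14, 10), (14, 13), (16, 1), (16, 22), (17, 9), (17, 14), (19, 1), (19, 22), (21, 3), (21, 20)}; affine count = 26; |E(F_23)| = 27.

Discriminant check: Δ ∝ 4a³ + 27b² = 4·22³ + 27·15² = 4·10648 + 27·225 ≡ 22 (mod 23). Nonzero ⇒ E is nonsingular.
For each x ∈ F_23, compute rhs = x³ + 22·x + 15 mod 23, then count y ∈ F_23 with y² ≡ rhs.
  x = 0: rhs = 15, matching y values: none (0 points).
  x = 1: rhs = 15, matching y values: none (0 points).
  x = 2: rhs = 21, matching y values: none (0 points).
  x = 3: rhs = 16, matching y values: 4, 19 (2 points).
  x = 4: rhs = 6, matching y values: 11, 12 (2 points).
  x = 5: rhs = 20, matching y values: none (0 points).
  x = 6: rhs = 18, matching y values: 8, 15 (2 points).
  x = 7: rhs = 6, matching y values: 11, 12 (2 points).
  x = 8: rhs = 13, matching y values: 6, 17 (2 points).
  x = 9: rhs = 22, matching y values: none (0 points).
  x = 10: rhs = 16, matching y values: 4, 19 (2 points).
  x = 11: rhs = 1, matching y values: 1, 22 (2 points).
  x = 12: rhs = 6, matching y values: 11, 12 (2 points).
  x = 13: rhs = 14, matching y values: none (0 points).
  x = 14: rhs = 8, matching y values: 10, 13 (2 points).
  x = 15: rhs = 17, matching y values: none (0 points).
  x = 16: rhs = 1, matching y values: 1, 22 (2 points).
  x = 17: rhs = 12, matching y values: 9, 14 (2 points).
  x = 18: rhs = 10, matching y values: none (0 points).
  x = 19: rhs = 1, matching y values: 1, 22 (2 points).
  x = 20: rhs = 14, matching y values: none (0 points).
  x = 21: rhs = 9, matching y values: 3, 20 (2 points).
  x = 22: rhs = 15, matching y values: none (0 points).
Total affine count: 26.
Full point count |E(F_23)| = 26 + 1 = 27.
Hasse bound: |27 − (23+1)| = |3| = 3 ≤ 2√23 ≈ 9.5917 ✓.


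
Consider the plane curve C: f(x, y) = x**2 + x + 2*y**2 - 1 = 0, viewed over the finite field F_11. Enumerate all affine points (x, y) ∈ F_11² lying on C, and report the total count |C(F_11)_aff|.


Affine F_11-points: {(1, 4), (1, 7), (2, 5), (2, 6), (3, 0), (7, 0), (8, 5), (8, 6), (9, 4), (9, 7)}; count = 10.

For each of the 121 pairs (x, y) ∈ F_11², evaluate f(x, y) mod 11. Record the zeros.
  x = 0: [0↦10, 1↦1, 2↦7, 3↦6, 4↦9, 5↦5, 6↦5, 7↦9, 8↦6, 9↦7, 10↦1]  zeros at y ∈ ∅
  x = 1: [0↦1, 1↦3, 2↦9, 3↦8, 4↦0, 5↦7, 6↦7, 7↦0, 8↦8, 9↦9, 10↦3]  zeros at y ∈ {4, 7}
  x = 2: [0↦5, 1↦7, 2↦2, 3↦1, 4↦4, 5↦0, 6↦0, 7↦4, 8↦1, 9↦2, 10↦7]  zeros at y ∈ {5, 6}
  x = 3: [0↦0, 1↦2, 2↦8, 3↦7, 4↦10, 5↦6, 6↦6, 7↦10, 8↦7, 9↦8, 10↦2]  zeros at y ∈ {0}
  x = 4: [0↦8, 1↦10, 2↦5, 3↦4, 4↦7, 5↦3, 6↦3, 7↦7, 8↦4, 9↦5, 10↦10]  zeros at y ∈ ∅
  x = 5: [0↦7, 1↦9, 2↦4, 3↦3, 4↦6, 5↦2, 6↦2, 7↦6, 8↦3, 9↦4, 10↦9]  zeros at y ∈ ∅
  x = 6: [0↦8, 1↦10, 2↦5, 3↦4, 4↦7, 5↦3, 6↦3, 7↦7, 8↦4, 9↦5, 10↦10]  zeros at y ∈ ∅
  x = 7: [0↦0, 1↦2, 2↦8, 3↦7, 4↦10, 5↦6, 6↦6, 7↦10, 8↦7, 9↦8, 10↦2]  zeros at y ∈ {0}
  x = 8: [0↦5, 1↦7, 2↦2, 3↦1, 4↦4, 5↦0, 6↦0, 7↦4, 8↦1, 9↦2, 10↦7]  zeros at y ∈ {5, 6}
  x = 9: [0↦1, 1↦3, 2↦9, 3↦8, 4↦0, 5↦7, 6↦7, 7↦0, 8↦8, 9↦9, 10↦3]  zeros at y ∈ {4, 7}
  x = 10: [0↦10, 1↦1, 2↦7, 3↦6, 4↦9, 5↦5, 6↦5, 7↦9, 8↦6, 9↦7, 10↦1]  zeros at y ∈ ∅
Collecting zeros: affine points = {(1, 4), (1, 7), (2, 5), (2, 6), (3, 0), (7, 0), (8, 5), (8, 6), (9, 4), (9, 7)}.
Total count |C(F_11)_aff| = 10.


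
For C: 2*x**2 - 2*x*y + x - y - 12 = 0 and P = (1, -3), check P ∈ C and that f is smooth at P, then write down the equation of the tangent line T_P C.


Tangent line at P: 11*x - 3*y - 20 = 0.

Step 1: f(1, -3) = 0, so P lies on C.
Step 2: partial derivatives
  f_x(x, y) = 4*x - 2*y + 1, f_y(x, y) = -2*x - 1.
  f_x(P) = 11, f_y(P) = -3 (gradient nonzero, so P is smooth).
Step 3: tangent line at P: 11·(x − 1) + -3·(y − -3) = 0.
Expanding: 11*x - 3*y - 20 = 0.


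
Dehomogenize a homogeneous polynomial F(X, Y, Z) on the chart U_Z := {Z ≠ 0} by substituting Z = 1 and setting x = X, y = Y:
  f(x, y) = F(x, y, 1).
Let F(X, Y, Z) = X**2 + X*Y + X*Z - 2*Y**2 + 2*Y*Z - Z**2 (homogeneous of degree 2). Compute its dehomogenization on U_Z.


f(x, y) = x**2 + x*y + x - 2*y**2 + 2*y - 1

On U_Z we set Z = 1. Each monomial c·X^i·Y^j·Z^k in F becomes c·x^i·y^j·1^k = c·x^i·y^j.
Substituting Z = 1: F(X, Y, 1) = x**2 + x*y + x - 2*y**2 + 2*y - 1.
Note: deg(f) ≤ deg(F) = 2; strict inequality happens when F is divisible by Z (lost terms).


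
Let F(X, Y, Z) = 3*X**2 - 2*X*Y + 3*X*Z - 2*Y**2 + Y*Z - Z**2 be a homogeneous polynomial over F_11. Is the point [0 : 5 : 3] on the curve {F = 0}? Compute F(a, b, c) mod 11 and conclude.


F(0,5,3) ≡ 0 (mod 11); P is on the curve.

Evaluate F(0, 5, 3) term-by-term (mod 11).
  3*X**2 ↦ 3·0·1·1 = 0
  -2*X*Y ↦ -2·0·5·1 = 0
  3*X*Z ↦ 3·0·1·3 = 0
  -2*Y**2 ↦ -2·1·25·1 = -50
  Y*Z ↦ 1·1·5·3 = 15
  -Z**2 ↦ -1·1·1·9 = -9
Sum: F(0, 5, 3) = (0) + (0) + (0) + (-50) + (15) + (-9) = -44.
Reducing mod 11: -44 ≡ 0 (mod 11).
Since F(a, b, c) ≡ 0 (mod 11), P lies on the curve.


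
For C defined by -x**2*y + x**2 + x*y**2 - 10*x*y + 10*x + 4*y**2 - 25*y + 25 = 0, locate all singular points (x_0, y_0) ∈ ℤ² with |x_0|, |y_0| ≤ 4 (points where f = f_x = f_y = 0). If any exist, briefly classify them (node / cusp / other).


Singular points: {(-3, 2)}; classification: node.

Compute partial derivatives:
  f_x = -2*x*y + 2*x + y**2 - 10*y + 10.
  f_y = -x**2 + 2*x*y - 10*x + 8*y - 25.
Scan x_0 ∈ {−4, ..., 4}. For each x_0, f_y(x_0, y) is a polynomial in y; find its integer roots y ∈ {−4, ..., 4}, then test f_x and f at those candidates.
  x = -4: f_y(-4, y) = -1; no integer root y with |y| ≤ 4.
  x = -3: f_y(-3, y) = 2*y - 4; vanishes at y ∈ {2}. (-3, 2): f_x = 0, f = 0 — SINGULAR.
  x = -2: f_y(-2, y) = 4*y - 9; no integer root y with |y| ≤ 4.
  x = -1: f_y(-1, y) = 6*y - 16; no integer root y with |y| ≤ 4.
  x = 0: f_y(0, y) = 8*y - 25; no integer root y with |y| ≤ 4.
  x = 1: f_y(1, y) = 10*y - 36; no integer root y with |y| ≤ 4.
  x = 2: f_y(2, y) = 12*y - 49; no integer root y with |y| ≤ 4.
  x = 3: f_y(3, y) = 14*y - 64; no integer root y with |y| ≤ 4.
  x = 4: f_y(4, y) = 16*y - 81; no integer root y with |y| ≤ 4.
Only singular point on the grid: (-3, 2).
Classify: substitute x = -3 + u, y = 2 + v and expand: f = -u**2*v - u**2 + u*v**2 + v**2.
No constant or linear terms (consistent with a singular point). Quadratic part: -u**2 + v**2. Cubic part: -u**2*v + u*v**2.
The quadratic part v**2 - u**2 = (v − u)(v + u) splits into two distinct linear factors, so there are two distinct tangent lines y − 2 = ±(x − -3) — this is a node (ordinary double point).
Classification: node.


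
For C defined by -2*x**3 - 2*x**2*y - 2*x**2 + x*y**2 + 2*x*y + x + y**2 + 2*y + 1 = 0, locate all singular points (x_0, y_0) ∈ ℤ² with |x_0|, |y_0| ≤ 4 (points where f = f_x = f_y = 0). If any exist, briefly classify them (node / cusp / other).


Singular points: {(0, -1)}; classification: cusp.

Compute partial derivatives:
  f_x = -6*x**2 - 4*x*y - 4*x + y**2 + 2*y + 1.
  f_y = -2*x**2 + 2*x*y + 2*x + 2*y + 2.
Scan x_0 ∈ {−4, ..., 4}. For each x_0, f_y(x_0, y) is a polynomial in y; find its integer roots y ∈ {−4, ..., 4}, then test f_x and f at those candidates.
  x = -4: f_y(-4, y) = -6*y - 38; no integer root y with |y| ≤ 4.
  x = -3: f_y(-3, y) = -4*y - 22; no integer root y with |y| ≤ 4.
  x = -2: f_y(-2, y) = -2*y - 10; no integer root y with |y| ≤ 4.
  x = -1: f_y(-1, y) = -2; no integer root y with |y| ≤ 4.
  x = 0: f_y(0, y) = 2*y + 2; vanishes at y ∈ {-1}. (0, -1): f_x = 0, f = 0 — SINGULAR.
  x = 1: f_y(1, y) = 4*y + 2; no integer root y with |y| ≤ 4.
  x = 2: f_y(2, y) = 6*y - 2; no integer root y with |y| ≤ 4.
  x = 3: f_y(3, y) = 8*y - 10; no integer root y with |y| ≤ 4.
  x = 4: f_y(4, y) = 10*y - 22; no integer root y with |y| ≤ 4.
Only singular point on the grid: (0, -1).
Classify: substitute x = 0 + u, y = -1 + v and expand: f = -2*u**3 - 2*u**2*v + u*v**2 + v**2.
No constant or linear terms (consistent with a singular point). Quadratic part: v**2. Cubic part: -2*u**3 - 2*u**2*v + u*v**2.
The quadratic part v**2 is a perfect square, so there is a single (double) tangent line v = 0, i.e. y = -1. Restricting the cubic part to that line (v = 0) leaves -2*u**3 ≠ 0, so f is not divisible by v and the branch is v² ≈ 2*u**3 to lowest order — this is a cusp.
Classification: cusp.


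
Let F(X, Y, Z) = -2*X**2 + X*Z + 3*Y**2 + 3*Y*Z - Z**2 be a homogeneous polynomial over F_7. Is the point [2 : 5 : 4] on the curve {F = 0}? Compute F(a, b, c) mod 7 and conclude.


F(2,5,4) ≡ 0 (mod 7); P is on the curve.

Evaluate F(2, 5, 4) term-by-term (mod 7).
  -2*X**2 ↦ -2·4·1·1 = -8
  X*Z ↦ 1·2·1·4 = 8
  3*Y**2 ↦ 3·1·25·1 = 75
  3*Y*Z ↦ 3·1·5·4 = 60
  -Z**2 ↦ -1·1·1·16 = -16
Sum: F(2, 5, 4) = (-8) + (8) + (75) + (60) + (-16) = 119.
Reducing mod 7: 119 ≡ 0 (mod 7).
Since F(a, b, c) ≡ 0 (mod 7), P lies on the curve.


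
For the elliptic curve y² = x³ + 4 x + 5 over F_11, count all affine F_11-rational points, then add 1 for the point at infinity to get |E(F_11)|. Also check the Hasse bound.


Affine points = {(0, 4), (0, 7), (3, 0), (6, 5), (6, 6), (9, 0), (10, 0)}; affine count = 7; |E(F_11)| = 8.

Discriminant check: Δ ∝ 4a³ + 27b² = 4·4³ + 27·5² = 4·64 + 27·25 ≡ 7 (mod 11). Nonzero ⇒ E is nonsingular.
For each x ∈ F_11, compute rhs = x³ + 4·x + 5 mod 11, then count y ∈ F_11 with y² ≡ rhs.
  x = 0: rhs = 5, matching y values: 4, 7 (2 points).
  x = 1: rhs = 10, matching y values: none (0 points).
  x = 2: rhs = 10, matching y values: none (0 points).
  x = 3: rhs = 0, matching y values: 0 (1 points).
  x = 4: rhs = 8, matching y values: none (0 points).
  x = 5: rhs = 7, matching y values: none (0 points).
  x = 6: rhs = 3, matching y values: 5, 6 (2 points).
  x = 7: rhs = 2, matching y values: none (0 points).
  x = 8: rhs = 10, matching y values: none (0 points).
  x = 9: rhs = 0, matching y values: 0 (1 points).
  x = 10: rhs = 0, matching y values: 0 (1 points).
Total affine count: 7.
Full point count |E(F_11)| = 7 + 1 = 8.
Hasse bound: |8 − (11+1)| = |-4| = 4 ≤ 2√11 ≈ 6.6332 ✓.


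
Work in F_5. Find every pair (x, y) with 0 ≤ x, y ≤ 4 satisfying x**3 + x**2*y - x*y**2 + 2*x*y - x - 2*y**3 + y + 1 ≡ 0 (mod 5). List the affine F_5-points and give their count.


Affine F_5-points: {(0, 1), (0, 3), (1, 3), (3, 0), (4, 1)}; count = 5.

For each of the 25 pairs (x, y) ∈ F_5², evaluate f(x, y) mod 5. Record the zeros.
  x = 0: [0↦1, 1↦0, 2↦2, 3↦0, 4↦2]  zeros at y ∈ {1, 3}
  x = 1: [0↦1, 1↦2, 2↦4, 3↦0, 4↦3]  zeros at y ∈ {3}
  x = 2: [0↦2, 1↦2, 2↦1, 3↦2, 4↦3]  zeros at y ∈ ∅
  x = 3: [0↦0, 1↦1, 2↦4, 3↦2, 4↦3]  zeros at y ∈ {0}
  x = 4: [0↦1, 1↦0, 2↦4, 3↦1, 4↦4]  zeros at y ∈ {1}
Collecting zeros: affine points = {(0, 1), (0, 3), (1, 3), (3, 0), (4, 1)}.
Total count |C(F_5)_aff| = 5.


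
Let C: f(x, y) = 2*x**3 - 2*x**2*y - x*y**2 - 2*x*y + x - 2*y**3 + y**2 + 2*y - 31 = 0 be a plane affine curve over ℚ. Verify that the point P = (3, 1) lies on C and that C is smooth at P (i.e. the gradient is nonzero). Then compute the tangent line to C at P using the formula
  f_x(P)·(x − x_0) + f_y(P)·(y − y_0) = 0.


Tangent line at P: 40*x - 32*y - 88 = 0.

Step 1: f(3, 1) = 0, so P lies on C.
Step 2: partial derivatives
  f_x(x, y) = 6*x**2 - 4*x*y - y**2 - 2*y + 1, f_y(x, y) = -2*x**2 - 2*x*y - 2*x - 6*y**2 + 2*y + 2.
  f_x(P) = 40, f_y(P) = -32 (gradient nonzero, so P is smooth).
Step 3: tangent line at P: 40·(x − 3) + -32·(y − 1) = 0.
Expanding: 40*x - 32*y - 88 = 0.


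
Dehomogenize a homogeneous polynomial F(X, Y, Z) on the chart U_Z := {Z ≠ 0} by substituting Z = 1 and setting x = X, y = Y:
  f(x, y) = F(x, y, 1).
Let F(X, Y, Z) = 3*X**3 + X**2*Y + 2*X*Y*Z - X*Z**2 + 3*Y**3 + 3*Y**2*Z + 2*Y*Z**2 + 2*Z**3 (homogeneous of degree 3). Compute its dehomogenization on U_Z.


f(x, y) = 3*x**3 + x**2*y + 2*x*y - x + 3*y**3 + 3*y**2 + 2*y + 2

On U_Z we set Z = 1. Each monomial c·X^i·Y^j·Z^k in F becomes c·x^i·y^j·1^k = c·x^i·y^j.
Substituting Z = 1: F(X, Y, 1) = 3*x**3 + x**2*y + 2*x*y - x + 3*y**3 + 3*y**2 + 2*y + 2.
Note: deg(f) ≤ deg(F) = 3; strict inequality happens when F is divisible by Z (lost terms).


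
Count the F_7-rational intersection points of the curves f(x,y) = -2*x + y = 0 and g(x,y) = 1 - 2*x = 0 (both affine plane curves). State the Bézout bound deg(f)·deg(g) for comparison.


Common zeros: {(4, 1)}; count = 1; Bézout bound = 1.

deg(f) = 1, deg(g) = 1, so Bézout bound = 1.
Scan x ∈ F_7. For each x, list the y ∈ F_7 with f(x, y) ≡ 0 and those with g(x, y) ≡ 0 (mod 7); the common zeros in that column are the intersection.
  x = 0: f ≡ 0 at y ∈ {0}; g ≡ 0 at y ∈ ∅; common: ∅.
  x = 1: f ≡ 0 at y ∈ {2}; g ≡ 0 at y ∈ ∅; common: ∅.
  x = 2: f ≡ 0 at y ∈ {4}; g ≡ 0 at y ∈ ∅; common: ∅.
  x = 3: f ≡ 0 at y ∈ {6}; g ≡ 0 at y ∈ ∅; common: ∅.
  x = 4: f ≡ 0 at y ∈ {1}; g ≡ 0 at y ∈ {0, 1, 2, 3, 4, 5, 6}; common: {1}.
  x = 5: f ≡ 0 at y ∈ {3}; g ≡ 0 at y ∈ ∅; common: ∅.
  x = 6: f ≡ 0 at y ∈ {5}; g ≡ 0 at y ∈ ∅; common: ∅.
Collecting: common zeros = {(4, 1)}, so the count is 1.
Comparison with the Bézout bound: 1 ≤ 1 = deg(f)·deg(g), as expected for curves with no common component (the bound is attained).


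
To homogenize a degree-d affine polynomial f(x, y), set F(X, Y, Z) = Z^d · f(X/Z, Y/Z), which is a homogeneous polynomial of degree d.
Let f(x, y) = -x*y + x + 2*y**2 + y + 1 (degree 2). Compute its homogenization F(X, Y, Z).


F(X, Y, Z) = -X*Y + X*Z + 2*Y**2 + Y*Z + Z**2

deg(f) = 2.
Substitute x = X/Z, y = Y/Z into f, then multiply by Z^2.
  monomial -1·x^1·y^1 ↦ -1·X^1·Y^1·Z^0.
  monomial 1·x^1·y^0 ↦ 1·X^1·Y^0·Z^1.
  monomial 2·x^0·y^2 ↦ 2·X^0·Y^2·Z^0.
  monomial 1·x^0·y^1 ↦ 1·X^0·Y^1·Z^1.
  monomial 1·x^0·y^0 ↦ 1·X^0·Y^0·Z^2.
Collecting: F(X, Y, Z) = -X*Y + X*Z + 2*Y**2 + Y*Z + Z**2.


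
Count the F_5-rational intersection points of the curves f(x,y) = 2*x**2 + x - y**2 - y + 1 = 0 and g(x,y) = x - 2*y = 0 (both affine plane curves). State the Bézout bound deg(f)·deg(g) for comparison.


Common zeros: ∅; count = 0; Bézout bound = 2.

deg(f) = 2, deg(g) = 1, so Bézout bound = 2.
Scan x ∈ F_5. For each x, list the y ∈ F_5 with f(x, y) ≡ 0 and those with g(x, y) ≡ 0 (mod 5); the common zeros in that column are the intersection.
  x = 0: f ≡ 0 at y ∈ {2}; g ≡ 0 at y ∈ {0}; common: ∅.
  x = 1: f ≡ 0 at y ∈ ∅; g ≡ 0 at y ∈ {3}; common: ∅.
  x = 2: f ≡ 0 at y ∈ {2}; g ≡ 0 at y ∈ {1}; common: ∅.
  x = 3: f ≡ 0 at y ∈ {1, 3}; g ≡ 0 at y ∈ {4}; common: ∅.
  x = 4: f ≡ 0 at y ∈ {1, 3}; g ≡ 0 at y ∈ {2}; common: ∅.
Collecting: common zeros = ∅, so the count is 0.
Comparison with the Bézout bound: 0 ≤ 2 = deg(f)·deg(g), as expected for curves with no common component (the affine F_5-count falls short of the bound because intersections may lie at infinity, over extension fields, or carry multiplicity).


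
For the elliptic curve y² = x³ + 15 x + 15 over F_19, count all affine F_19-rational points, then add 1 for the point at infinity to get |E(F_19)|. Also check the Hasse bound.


Affine points = {(3, 7), (3, 12), (4, 5), (4, 14), (5, 5), (5, 14), (6, 6), (6, 13), (7, 8), (7, 11), (8, 1), (8, 18), (9, 9), (9, 10), (10, 5), (10, 14), (12, 2), (12, 17), (14, 9), (14, 10), (15, 9), (15, 10), (16, 0)}; affine count = 23; |E(F_19)| = 24.

Discriminant check: Δ ∝ 4a³ + 27b² = 4·15³ + 27·15² = 4·3375 + 27·225 ≡ 5 (mod 19). Nonzero ⇒ E is nonsingular.
For each x ∈ F_19, compute rhs = x³ + 15·x + 15 mod 19, then count y ∈ F_19 with y² ≡ rhs.
  x = 0: rhs = 15, matching y values: none (0 points).
  x = 1: rhs = 12, matching y values: none (0 points).
  x = 2: rhs = 15, matching y values: none (0 points).
  x = 3: rhs = 11, matching y values: 7, 12 (2 points).
  x = 4: rhs = 6, matching y values: 5, 14 (2 points).
  x = 5: rhs = 6, matching y values: 5, 14 (2 points).
  x = 6: rhs = 17, matching y values: 6, 13 (2 points).
  x = 7: rhs = 7, matching y values: 8, 11 (2 points).
  x = 8: rhs = 1, matching y values: 1, 18 (2 points).
  x = 9: rhs = 5, matching y values: 9, 10 (2 points).
  x = 10: rhs = 6, matching y values: 5, 14 (2 points).
  x = 11: rhs = 10, matching y values: none (0 points).
  x = 12: rhs = 4, matching y values: 2, 17 (2 points).
  x = 13: rhs = 13, matching y values: none (0 points).
  x = 14: rhs = 5, matching y values: 9, 10 (2 points).
  x = 15: rhs = 5, matching y values: 9, 10 (2 points).
  x = 16: rhs = 0, matching y values: 0 (1 points).
  x = 17: rhs = 15, matching y values: none (0 points).
  x = 18: rhs = 18, matching y values: none (0 points).
Total affine count: 23.
Full point count |E(F_19)| = 23 + 1 = 24.
Hasse bound: |24 − (19+1)| = |4| = 4 ≤ 2√19 ≈ 8.7178 ✓.


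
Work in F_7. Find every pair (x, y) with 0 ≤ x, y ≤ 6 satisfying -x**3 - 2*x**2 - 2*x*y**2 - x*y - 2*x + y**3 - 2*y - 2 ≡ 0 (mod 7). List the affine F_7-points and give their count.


Affine F_7-points: {(1, 0), (1, 3), (1, 6), (3, 1), (3, 4), (4, 1), (5, 1), (6, 4)}; count = 8.

For each of the 49 pairs (x, y) ∈ F_7², evaluate f(x, y) mod 7. Record the zeros.
  x = 0: [0↦5, 1↦4, 2↦2, 3↦5, 4↦5, 5↦1, 6↦6]  zeros at y ∈ ∅
  x = 1: [0↦0, 1↦3, 2↦1, 3↦0, 4↦6, 5↦4, 6↦0]  zeros at y ∈ {0, 3, 6}
  x = 2: [0↦6, 1↦6, 2↦4, 3↦6, 4↦4, 5↦4, 6↦5]  zeros at y ∈ ∅
  x = 3: [0↦3, 1↦0, 2↦5, 3↦3, 4↦0, 5↦2, 6↦1]  zeros at y ∈ {1, 4}
  x = 4: [0↦6, 1↦0, 2↦5, 3↦6, 4↦2, 5↦6, 6↦3]  zeros at y ∈ {1}
  x = 5: [0↦2, 1↦0, 2↦5, 3↦2, 4↦4, 5↦3, 6↦5]  zeros at y ∈ {1}
  x = 6: [0↦6, 1↦1, 2↦6, 3↦6, 4↦0, 5↦1, 6↦1]  zeros at y ∈ {4}
Collecting zeros: affine points = {(1, 0), (1, 3), (1, 6), (3, 1), (3, 4), (4, 1), (5, 1), (6, 4)}.
Total count |C(F_7)_aff| = 8.


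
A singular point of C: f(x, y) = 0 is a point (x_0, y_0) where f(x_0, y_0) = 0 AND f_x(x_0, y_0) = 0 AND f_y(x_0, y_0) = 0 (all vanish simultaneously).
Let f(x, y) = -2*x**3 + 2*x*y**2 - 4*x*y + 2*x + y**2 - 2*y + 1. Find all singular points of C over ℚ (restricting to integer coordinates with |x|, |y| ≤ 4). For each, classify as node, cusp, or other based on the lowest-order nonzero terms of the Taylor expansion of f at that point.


Singular points: {(0, 1)}; classification: cusp.

Compute partial derivatives:
  f_x = -6*x**2 + 2*y**2 - 4*y + 2.
  f_y = 4*x*y - 4*x + 2*y - 2.
Scan x_0 ∈ {−4, ..., 4}. For each x_0, f_y(x_0, y) is a polynomial in y; find its integer roots y ∈ {−4, ..., 4}, then test f_x and f at those candidates.
  x = -4: f_y(-4, y) = 14 - 14*y; vanishes at y ∈ {1}. (-4, 1): f_x = -96 ≠ 0.
  x = -3: f_y(-3, y) = 10 - 10*y; vanishes at y ∈ {1}. (-3, 1): f_x = -54 ≠ 0.
  x = -2: f_y(-2, y) = 6 - 6*y; vanishes at y ∈ {1}. (-2, 1): f_x = -24 ≠ 0.
  x = -1: f_y(-1, y) = 2 - 2*y; vanishes at y ∈ {1}. (-1, 1): f_x = -6 ≠ 0.
  x = 0: f_y(0, y) = 2*y - 2; vanishes at y ∈ {1}. (0, 1): f_x = 0, f = 0 — SINGULAR.
  x = 1: f_y(1, y) = 6*y - 6; vanishes at y ∈ {1}. (1, 1): f_x = -6 ≠ 0.
  x = 2: f_y(2, y) = 10*y - 10; vanishes at y ∈ {1}. (2, 1): f_x = -24 ≠ 0.
  x = 3: f_y(3, y) = 14*y - 14; vanishes at y ∈ {1}. (3, 1): f_x = -54 ≠ 0.
  x = 4: f_y(4, y) = 18*y - 18; vanishes at y ∈ {1}. (4, 1): f_x = -96 ≠ 0.
Only singular point on the grid: (0, 1).
Classify: substitute x = 0 + u, y = 1 + v and expand: f = -2*u**3 + 2*u*v**2 + v**2.
No constant or linear terms (consistent with a singular point). Quadratic part: v**2. Cubic part: -2*u**3 + 2*u*v**2.
The quadratic part v**2 is a perfect square, so there is a single (double) tangent line v = 0, i.e. y = 1. Restricting the cubic part to that line (v = 0) leaves -2*u**3 ≠ 0, so f is not divisible by v and the branch is v² ≈ 2*u**3 to lowest order — this is a cusp.
Classification: cusp.


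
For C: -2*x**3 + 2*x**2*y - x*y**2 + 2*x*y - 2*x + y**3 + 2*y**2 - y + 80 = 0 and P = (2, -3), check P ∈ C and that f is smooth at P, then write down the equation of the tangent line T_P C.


Tangent line at P: -65*x + 38*y + 244 = 0.

Step 1: f(2, -3) = 0, so P lies on C.
Step 2: partial derivatives
  f_x(x, y) = -6*x**2 + 4*x*y - y**2 + 2*y - 2, f_y(x, y) = 2*x**2 - 2*x*y + 2*x + 3*y**2 + 4*y - 1.
  f_x(P) = -65, f_y(P) = 38 (gradient nonzero, so P is smooth).
Step 3: tangent line at P: -65·(x − 2) + 38·(y − -3) = 0.
Expanding: -65*x + 38*y + 244 = 0.


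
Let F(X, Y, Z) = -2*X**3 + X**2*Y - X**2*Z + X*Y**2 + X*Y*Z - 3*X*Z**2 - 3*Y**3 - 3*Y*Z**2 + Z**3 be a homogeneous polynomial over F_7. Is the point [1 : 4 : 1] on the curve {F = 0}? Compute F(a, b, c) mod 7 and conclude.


F(1,4,1) ≡ 4 (mod 7); P is NOT on the curve.

Evaluate F(1, 4, 1) term-by-term (mod 7).
  -2*X**3 ↦ -2·1·1·1 = -2
  X**2*Y ↦ 1·1·4·1 = 4
  -X**2*Z ↦ -1·1·1·1 = -1
  X*Y**2 ↦ 1·1·16·1 = 16
  X*Y*Z ↦ 1·1·4·1 = 4
  -3*X*Z**2 ↦ -3·1·1·1 = -3
  -3*Y**3 ↦ -3·1·64·1 = -192
  -3*Y*Z**2 ↦ -3·1·4·1 = -12
  Z**3 ↦ 1·1·1·1 = 1
Sum: F(1, 4, 1) = (-2) + (4) + (-1) + (16) + (4) + (-3) + (-192) + (-12) + (1) = -185.
Reducing mod 7: -185 ≡ 4 (mod 7).
Since F(a, b, c) ≡ 4 ≠ 0 (mod 7), P does NOT lie on the curve.


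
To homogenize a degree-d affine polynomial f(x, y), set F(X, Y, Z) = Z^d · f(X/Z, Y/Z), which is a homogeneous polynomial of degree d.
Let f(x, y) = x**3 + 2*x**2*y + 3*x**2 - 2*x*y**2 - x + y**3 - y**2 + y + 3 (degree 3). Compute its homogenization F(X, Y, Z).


F(X, Y, Z) = X**3 + 2*X**2*Y + 3*X**2*Z - 2*X*Y**2 - X*Z**2 + Y**3 - Y**2*Z + Y*Z**2 + 3*Z**3

deg(f) = 3.
Substitute x = X/Z, y = Y/Z into f, then multiply by Z^3.
  monomial 1·x^3·y^0 ↦ 1·X^3·Y^0·Z^0.
  monomial 2·x^2·y^1 ↦ 2·X^2·Y^1·Z^0.
  monomial 3·x^2·y^0 ↦ 3·X^2·Y^0·Z^1.
  monomial -2·x^1·y^2 ↦ -2·X^1·Y^2·Z^0.
  monomial -1·x^1·y^0 ↦ -1·X^1·Y^0·Z^2.
  monomial 1·x^0·y^3 ↦ 1·X^0·Y^3·Z^0.
  monomial -1·x^0·y^2 ↦ -1·X^0·Y^2·Z^1.
  monomial 1·x^0·y^1 ↦ 1·X^0·Y^1·Z^2.
  monomial 3·x^0·y^0 ↦ 3·X^0·Y^0·Z^3.
Collecting: F(X, Y, Z) = X**3 + 2*X**2*Y + 3*X**2*Z - 2*X*Y**2 - X*Z**2 + Y**3 - Y**2*Z + Y*Z**2 + 3*Z**3.


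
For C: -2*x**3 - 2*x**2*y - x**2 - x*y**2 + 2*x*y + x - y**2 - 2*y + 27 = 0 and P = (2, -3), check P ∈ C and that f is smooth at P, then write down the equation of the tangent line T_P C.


Tangent line at P: -18*x + 12*y + 72 = 0.

Step 1: f(2, -3) = 0, so P lies on C.
Step 2: partial derivatives
  f_x(x, y) = -6*x**2 - 4*x*y - 2*x - y**2 + 2*y + 1, f_y(x, y) = -2*x**2 - 2*x*y + 2*x - 2*y - 2.
  f_x(P) = -18, f_y(P) = 12 (gradient nonzero, so P is smooth).
Step 3: tangent line at P: -18·(x − 2) + 12·(y − -3) = 0.
Expanding: -18*x + 12*y + 72 = 0.


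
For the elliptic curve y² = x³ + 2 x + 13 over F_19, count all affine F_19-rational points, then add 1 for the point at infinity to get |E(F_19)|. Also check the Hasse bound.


Affine points = {(1, 4), (1, 15), (2, 5), (2, 14), (4, 3), (4, 16), (7, 3), (7, 16), (8, 3), (8, 16), (9, 0), (10, 8), (10, 11), (11, 6), (11, 13), (12, 6), (12, 13), (14, 7), (14, 12), (15, 6), (15, 13), (17, 1), (17, 18)}; affine count = 23; |E(F_19)| = 24.

Discriminant check: Δ ∝ 4a³ + 27b² = 4·2³ + 27·13² = 4·8 + 27·169 ≡ 16 (mod 19). Nonzero ⇒ E is nonsingular.
For each x ∈ F_19, compute rhs = x³ + 2·x + 13 mod 19, then count y ∈ F_19 with y² ≡ rhs.
  x = 0: rhs = 13, matching y values: none (0 points).
  x = 1: rhs = 16, matching y values: 4, 15 (2 points).
  x = 2: rhs = 6, matching y values: 5, 14 (2 points).
  x = 3: rhs = 8, matching y values: none (0 points).
  x = 4: rhs = 9, matching y values: 3, 16 (2 points).
  x = 5: rhs = 15, matching y values: none (0 points).
  x = 6: rhs = 13, matching y values: none (0 points).
  x = 7: rhs = 9, matching y values: 3, 16 (2 points).
  x = 8: rhs = 9, matching y values: 3, 16 (2 points).
  x = 9: rhs = 0, matching y values: 0 (1 points).
  x = 10: rhs = 7, matching y values: 8, 11 (2 points).
  x = 11: rhs = 17, matching y values: 6, 13 (2 points).
  x = 12: rhs = 17, matching y values: 6, 13 (2 points).
  x = 13: rhs = 13, matching y values: none (0 points).
  x = 14: rhs = 11, matching y values: 7, 12 (2 points).
  x = 15: rhs = 17, matching y values: 6, 13 (2 points).
  x = 16: rhs = 18, matching y values: none (0 points).
  x = 17: rhs = 1, matching y values: 1, 18 (2 points).
  x = 18: rhs = 10, matching y values: none (0 points).
Total affine count: 23.
Full point count |E(F_19)| = 23 + 1 = 24.
Hasse bound: |24 − (19+1)| = |4| = 4 ≤ 2√19 ≈ 8.7178 ✓.


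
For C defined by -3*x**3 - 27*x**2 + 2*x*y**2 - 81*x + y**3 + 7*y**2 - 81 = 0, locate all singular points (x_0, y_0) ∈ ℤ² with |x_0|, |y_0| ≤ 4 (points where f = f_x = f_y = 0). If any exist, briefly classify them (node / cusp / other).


Singular points: {(-3, 0)}; classification: cusp.

Compute partial derivatives:
  f_x = -9*x**2 - 54*x + 2*y**2 - 81.
  f_y = 4*x*y + 3*y**2 + 14*y.
Scan x_0 ∈ {−4, ..., 4}. For each x_0, f_y(x_0, y) is a polynomial in y; find its integer roots y ∈ {−4, ..., 4}, then test f_x and f at those candidates.
  x = -4: f_y(-4, y) = 3*y**2 - 2*y; vanishes at y ∈ {0}. (-4, 0): f_x = -9 ≠ 0.
  x = -3: f_y(-3, y) = 3*y**2 + 2*y; vanishes at y ∈ {0}. (-3, 0): f_x = 0, f = 0 — SINGULAR.
  x = -2: f_y(-2, y) = 3*y**2 + 6*y; vanishes at y ∈ {-2, 0}. (-2, -2): f_x = -1 ≠ 0; (-2, 0): f_x = -9 ≠ 0.
  x = -1: f_y(-1, y) = 3*y**2 + 10*y; vanishes at y ∈ {0}. (-1, 0): f_x = -36 ≠ 0.
  x = 0: f_y(0, y) = 3*y**2 + 14*y; vanishes at y ∈ {0}. (0, 0): f_x = -81 ≠ 0.
  x = 1: f_y(1, y) = 3*y**2 + 18*y; vanishes at y ∈ {0}. (1, 0): f_x = -144 ≠ 0.
  x = 2: f_y(2, y) = 3*y**2 + 22*y; vanishes at y ∈ {0}. (2, 0): f_x = -225 ≠ 0.
  x = 3: f_y(3, y) = 3*y**2 + 26*y; vanishes at y ∈ {0}. (3, 0): f_x = -324 ≠ 0.
  x = 4: f_y(4, y) = 3*y**2 + 30*y; vanishes at y ∈ {0}. (4, 0): f_x = -441 ≠ 0.
Only singular point on the grid: (-3, 0).
Classify: substitute x = -3 + u, y = 0 + v and expand: f = -3*u**3 + 2*u*v**2 + v**3 + v**2.
No constant or linear terms (consistent with a singular point). Quadratic part: v**2. Cubic part: -3*u**3 + 2*u*v**2 + v**3.
The quadratic part v**2 is a perfect square, so there is a single (double) tangent line v = 0, i.e. y = 0. Restricting the cubic part to that line (v = 0) leaves -3*u**3 ≠ 0, so f is not divisible by v and the branch is v² ≈ 3*u**3 to lowest order — this is a cusp.
Classification: cusp.
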